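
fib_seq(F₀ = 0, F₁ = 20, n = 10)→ F_2 = F_1 + F_0 = 20
F_3 = F_2 + F_1 = 40
F_4 = F_3 + F_2 = 60
...
= [0, 20, 20, 40, 60, 100, 160, 260, 420, 680]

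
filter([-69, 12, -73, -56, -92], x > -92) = keep x where x > -92: -69✓, 12✓, -73✓, -56✓, -92✗
= [-69, 12, -73, -56]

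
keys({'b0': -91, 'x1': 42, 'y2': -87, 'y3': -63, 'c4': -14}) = ['b0', 'x1', 'y2', 'y3', 'c4']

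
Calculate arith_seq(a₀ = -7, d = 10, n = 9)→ [-7, 3, 13, 23, 33, 43, 53, 63, 73]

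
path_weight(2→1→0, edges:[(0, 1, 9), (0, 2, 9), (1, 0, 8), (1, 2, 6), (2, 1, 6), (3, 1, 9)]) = w(2→1)=6 + w(1→0)=8
= 14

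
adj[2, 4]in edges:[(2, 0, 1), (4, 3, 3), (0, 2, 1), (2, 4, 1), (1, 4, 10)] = 1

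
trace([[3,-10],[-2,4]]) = diagonal: 3 + 4
= 7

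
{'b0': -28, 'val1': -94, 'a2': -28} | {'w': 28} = {'b0': -28, 'val1': -94, 'a2': -28, 'w': 28}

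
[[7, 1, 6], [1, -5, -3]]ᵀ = [[7, 1], [1, -5], [6, -3]]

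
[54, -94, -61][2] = -61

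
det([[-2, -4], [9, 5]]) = 26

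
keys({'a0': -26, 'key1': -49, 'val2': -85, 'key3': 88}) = ['a0', 'key1', 'val2', 'key3']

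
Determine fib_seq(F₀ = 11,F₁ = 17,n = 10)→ [11, 17, 28, 45, 73, 118, 191, 309, 500, 809]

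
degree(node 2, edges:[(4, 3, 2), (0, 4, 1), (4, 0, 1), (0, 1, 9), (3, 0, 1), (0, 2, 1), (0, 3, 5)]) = 1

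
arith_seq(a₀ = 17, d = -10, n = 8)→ [17, 7, -3, -13, -23, -33, -43, -53]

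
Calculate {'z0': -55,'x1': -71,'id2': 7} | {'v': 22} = {'z0': -55, 'x1': -71, 'id2': 7, 'v': 22}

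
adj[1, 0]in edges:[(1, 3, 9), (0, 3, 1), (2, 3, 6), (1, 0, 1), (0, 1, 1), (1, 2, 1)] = 1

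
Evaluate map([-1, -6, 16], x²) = [1, 36, 256]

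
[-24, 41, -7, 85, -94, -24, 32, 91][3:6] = [85, -94, -24]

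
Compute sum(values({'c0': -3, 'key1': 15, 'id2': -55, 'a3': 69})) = 26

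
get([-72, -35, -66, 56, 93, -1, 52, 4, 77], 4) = 93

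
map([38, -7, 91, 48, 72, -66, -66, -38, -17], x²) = (38)²=1444, (-7)²=49, (91)²=8281, (48)²=2304, (72)²=5184, (-66)²=4356, (-66)²=4356, (-38)²=1444, (-17)²=289
= [1444, 49, 8281, 2304, 5184, 4356, 4356, 1444, 289]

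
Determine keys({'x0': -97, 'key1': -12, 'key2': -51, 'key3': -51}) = ['x0', 'key1', 'key2', 'key3']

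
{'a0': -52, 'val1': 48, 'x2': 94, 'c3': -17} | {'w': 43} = {'a0': -52, 'val1': 48, 'x2': 94, 'c3': -17, 'w': 43}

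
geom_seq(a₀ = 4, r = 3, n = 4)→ [4, 12, 36, 108]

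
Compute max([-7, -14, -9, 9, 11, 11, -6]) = 11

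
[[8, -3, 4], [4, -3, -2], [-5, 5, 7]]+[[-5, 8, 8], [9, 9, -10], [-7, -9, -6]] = [[3, 5, 12], [13, 6, -12], [-12, -4, 1]]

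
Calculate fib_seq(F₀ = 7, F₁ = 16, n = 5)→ [7, 16, 23, 39, 62]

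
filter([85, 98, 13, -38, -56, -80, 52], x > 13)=keep x where x > 13: 85✓, 98✓, 13✗, -38✗, -56✗, -80✗, 52✓
= [85, 98, 52]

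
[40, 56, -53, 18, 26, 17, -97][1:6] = [56, -53, 18, 26, 17]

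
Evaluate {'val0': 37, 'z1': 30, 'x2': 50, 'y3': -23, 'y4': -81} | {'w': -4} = {'val0': 37, 'z1': 30, 'x2': 50, 'y3': -23, 'y4': -81, 'w': -4}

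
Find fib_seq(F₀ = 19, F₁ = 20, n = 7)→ F_2 = F_1 + F_0 = 39
F_3 = F_2 + F_1 = 59
F_4 = F_3 + F_2 = 98
...
= [19, 20, 39, 59, 98, 157, 255]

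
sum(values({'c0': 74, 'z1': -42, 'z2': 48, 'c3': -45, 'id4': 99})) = 74 + (-42) + 48 + (-45) + 99
= 134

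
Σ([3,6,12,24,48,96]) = 189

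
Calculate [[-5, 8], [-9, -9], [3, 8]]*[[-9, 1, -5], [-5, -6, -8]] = [[5, -53, -39], [126, 45, 117], [-67, -45, -79]]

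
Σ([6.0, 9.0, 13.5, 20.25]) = 6.0 + 9.0 + 13.5 + 20.25
= 48.75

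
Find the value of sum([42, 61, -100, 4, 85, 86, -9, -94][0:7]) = slice → [42, 61, -100, 4, 85, 86, -9]
42 + 61 + (-100) + 4 + 85 + 86 + (-9)
= 169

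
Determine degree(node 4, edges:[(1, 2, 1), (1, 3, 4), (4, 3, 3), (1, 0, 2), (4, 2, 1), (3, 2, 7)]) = incident: (4,3), (4,2)
= 2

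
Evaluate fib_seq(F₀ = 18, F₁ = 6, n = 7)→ F_2 = F_1 + F_0 = 24
F_3 = F_2 + F_1 = 30
F_4 = F_3 + F_2 = 54
...
= [18, 6, 24, 30, 54, 84, 138]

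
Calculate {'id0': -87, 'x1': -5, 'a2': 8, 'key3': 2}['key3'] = 2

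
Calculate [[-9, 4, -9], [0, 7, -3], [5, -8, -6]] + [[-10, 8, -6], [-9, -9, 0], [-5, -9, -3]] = [[-19, 12, -15], [-9, -2, -3], [0, -17, -9]]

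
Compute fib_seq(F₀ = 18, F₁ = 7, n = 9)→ F_2 = F_1 + F_0 = 25
F_3 = F_2 + F_1 = 32
F_4 = F_3 + F_2 = 57
...
= [18, 7, 25, 32, 57, 89, 146, 235, 381]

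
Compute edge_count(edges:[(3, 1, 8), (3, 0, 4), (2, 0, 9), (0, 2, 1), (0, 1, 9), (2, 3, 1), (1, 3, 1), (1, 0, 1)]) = 8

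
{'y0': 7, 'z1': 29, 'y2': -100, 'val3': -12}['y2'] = -100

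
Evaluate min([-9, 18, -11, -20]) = -20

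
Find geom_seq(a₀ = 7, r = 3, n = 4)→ [7, 21, 63, 189]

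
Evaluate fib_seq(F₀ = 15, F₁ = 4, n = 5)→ [15, 4, 19, 23, 42]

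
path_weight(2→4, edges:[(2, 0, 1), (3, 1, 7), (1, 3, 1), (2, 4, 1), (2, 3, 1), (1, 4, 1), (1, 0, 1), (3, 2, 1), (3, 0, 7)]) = 1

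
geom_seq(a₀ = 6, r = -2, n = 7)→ a_0 = 6*(-2)^0 = 6
a_1 = 6*(-2)^1 = -12
a_2 = 6*(-2)^2 = 24
...
= [6, -12, 24, -48, 96, -192, 384]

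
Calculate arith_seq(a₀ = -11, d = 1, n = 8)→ a_0 = -11 + 0*1 = -11
a_1 = -11 + 1*1 = -10
a_2 = -11 + 2*1 = -9
...
= [-11, -10, -9, -8, -7, -6, -5, -4]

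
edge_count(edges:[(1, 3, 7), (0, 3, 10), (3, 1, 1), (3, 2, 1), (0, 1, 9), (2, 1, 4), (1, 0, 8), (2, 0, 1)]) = 8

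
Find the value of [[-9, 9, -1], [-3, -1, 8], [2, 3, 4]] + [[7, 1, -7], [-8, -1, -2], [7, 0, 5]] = [[-2, 10, -8], [-11, -2, 6], [9, 3, 9]]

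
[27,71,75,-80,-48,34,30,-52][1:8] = [71, 75, -80, -48, 34, 30, -52]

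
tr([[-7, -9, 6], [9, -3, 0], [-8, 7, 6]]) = -4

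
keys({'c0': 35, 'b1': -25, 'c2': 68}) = ['c0', 'b1', 'c2']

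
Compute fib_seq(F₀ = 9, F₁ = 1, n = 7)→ F_2 = F_1 + F_0 = 10
F_3 = F_2 + F_1 = 11
F_4 = F_3 + F_2 = 21
...
= [9, 1, 10, 11, 21, 32, 53]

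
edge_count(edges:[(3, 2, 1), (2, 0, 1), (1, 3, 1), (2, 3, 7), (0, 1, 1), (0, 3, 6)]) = 6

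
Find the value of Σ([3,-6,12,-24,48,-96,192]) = 3 + -6 + 12 + -24 + 48 + -96 + 192
= 129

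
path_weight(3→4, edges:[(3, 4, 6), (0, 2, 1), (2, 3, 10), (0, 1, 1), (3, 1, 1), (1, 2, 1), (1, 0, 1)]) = w(3→4)=6
= 6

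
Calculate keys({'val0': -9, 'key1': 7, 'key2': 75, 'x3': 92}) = ['val0', 'key1', 'key2', 'x3']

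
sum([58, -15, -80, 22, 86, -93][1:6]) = slice → [-15, -80, 22, 86, -93]
(-15) + (-80) + 22 + 86 + (-93)
= -80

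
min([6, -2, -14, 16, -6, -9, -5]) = -14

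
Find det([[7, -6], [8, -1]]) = (7)*(-1) - (-6)*(8)
= 41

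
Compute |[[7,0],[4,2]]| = 14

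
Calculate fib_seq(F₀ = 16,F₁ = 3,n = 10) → [16, 3, 19, 22, 41, 63, 104, 167, 271, 438]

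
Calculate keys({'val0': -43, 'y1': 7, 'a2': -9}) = ['val0', 'y1', 'a2']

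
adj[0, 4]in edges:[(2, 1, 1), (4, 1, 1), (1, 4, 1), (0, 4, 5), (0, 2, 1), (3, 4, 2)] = 5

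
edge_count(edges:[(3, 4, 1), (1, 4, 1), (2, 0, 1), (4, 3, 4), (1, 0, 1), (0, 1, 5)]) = 6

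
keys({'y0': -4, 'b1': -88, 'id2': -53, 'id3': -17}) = ['y0', 'b1', 'id2', 'id3']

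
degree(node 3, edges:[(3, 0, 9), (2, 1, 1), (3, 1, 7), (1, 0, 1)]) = incident: (3,0), (3,1)
= 2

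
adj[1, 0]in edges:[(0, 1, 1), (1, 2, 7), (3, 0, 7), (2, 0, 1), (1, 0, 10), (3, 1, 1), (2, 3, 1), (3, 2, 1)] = 10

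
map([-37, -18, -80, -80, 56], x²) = (-37)²=1369, (-18)²=324, (-80)²=6400, (-80)²=6400, (56)²=3136
= [1369, 324, 6400, 6400, 3136]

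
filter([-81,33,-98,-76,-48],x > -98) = [-81, 33, -76, -48]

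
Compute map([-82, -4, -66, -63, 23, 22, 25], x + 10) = -82+10=-72, -4+10=6, -66+10=-56, -63+10=-53, 23+10=33, 22+10=32, 25+10=35
= [-72, 6, -56, -53, 33, 32, 35]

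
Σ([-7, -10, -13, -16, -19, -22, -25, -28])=(-7) + (-10) + (-13) + (-16) + (-19) + (-22) + (-25) + (-28)
= -140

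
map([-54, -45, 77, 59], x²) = (-54)²=2916, (-45)²=2025, (77)²=5929, (59)²=3481
= [2916, 2025, 5929, 3481]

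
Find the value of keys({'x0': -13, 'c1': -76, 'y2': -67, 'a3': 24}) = ['x0', 'c1', 'y2', 'a3']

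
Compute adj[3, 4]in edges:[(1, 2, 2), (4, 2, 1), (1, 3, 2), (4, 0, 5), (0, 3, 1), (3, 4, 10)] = 10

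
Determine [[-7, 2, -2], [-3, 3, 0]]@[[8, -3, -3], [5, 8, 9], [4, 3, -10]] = [[-54, 31, 59], [-9, 33, 36]]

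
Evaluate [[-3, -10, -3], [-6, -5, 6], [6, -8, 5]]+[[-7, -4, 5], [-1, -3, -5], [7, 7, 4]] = [[-10, -14, 2], [-7, -8, 1], [13, -1, 9]]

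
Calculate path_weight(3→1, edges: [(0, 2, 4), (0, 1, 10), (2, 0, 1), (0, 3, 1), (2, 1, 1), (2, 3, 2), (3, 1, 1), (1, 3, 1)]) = 1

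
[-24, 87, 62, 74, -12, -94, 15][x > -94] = [-24, 87, 62, 74, -12, 15]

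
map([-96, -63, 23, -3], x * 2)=-96*2=-192, -63*2=-126, 23*2=46, -3*2=-6
= [-192, -126, 46, -6]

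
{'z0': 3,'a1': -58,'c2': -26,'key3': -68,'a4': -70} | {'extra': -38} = {'z0': 3, 'a1': -58, 'c2': -26, 'key3': -68, 'a4': -70, 'extra': -38}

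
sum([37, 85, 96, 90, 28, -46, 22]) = 37 + 85 + 96 + 90 + 28 + (-46) + 22
= 312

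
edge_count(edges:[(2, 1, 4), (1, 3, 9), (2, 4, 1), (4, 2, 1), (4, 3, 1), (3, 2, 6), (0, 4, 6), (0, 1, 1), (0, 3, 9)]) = 9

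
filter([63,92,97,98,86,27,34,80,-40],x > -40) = [63, 92, 97, 98, 86, 27, 34, 80]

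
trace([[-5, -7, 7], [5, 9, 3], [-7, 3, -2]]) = diagonal: (-5) + 9 + (-2)
= 2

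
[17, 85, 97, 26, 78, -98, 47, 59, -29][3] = 26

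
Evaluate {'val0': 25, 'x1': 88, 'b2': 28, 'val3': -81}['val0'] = 25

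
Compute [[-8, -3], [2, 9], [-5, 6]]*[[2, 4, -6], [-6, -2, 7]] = C[0][0] = (-8)*(2) + (-3)*(-6) = 2
C[0][1] = (-8)*(4) + (-3)*(-2) = -26
C[0][2] = (-8)*(-6) + (-3)*(7) = 27
C[1][0] = (2)*(2) + (9)*(-6) = -50
C[1][1] = (2)*(4) + (9)*(-2) = -10
C[1][2] = (2)*(-6) + (9)*(7) = 51
... (3 more cells)
= [[2, -26, 27], [-50, -10, 51], [-46, -32, 72]]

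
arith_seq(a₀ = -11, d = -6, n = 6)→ [-11, -17, -23, -29, -35, -41]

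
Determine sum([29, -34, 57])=52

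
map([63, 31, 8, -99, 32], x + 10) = [73, 41, 18, -89, 42]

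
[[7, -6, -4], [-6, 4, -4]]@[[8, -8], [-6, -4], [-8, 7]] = C[0][0] = (7)*(8) + (-6)*(-6) + (-4)*(-8) = 124
C[0][1] = (7)*(-8) + (-6)*(-4) + (-4)*(7) = -60
C[1][0] = (-6)*(8) + (4)*(-6) + (-4)*(-8) = -40
C[1][1] = (-6)*(-8) + (4)*(-4) + (-4)*(7) = 4
= [[124, -60], [-40, 4]]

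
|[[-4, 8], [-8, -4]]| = 80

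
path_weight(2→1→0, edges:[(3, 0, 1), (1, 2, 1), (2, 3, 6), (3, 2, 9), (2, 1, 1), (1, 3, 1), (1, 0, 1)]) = 2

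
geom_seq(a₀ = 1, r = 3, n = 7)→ a_0 = 1*3^0 = 1
a_1 = 1*3^1 = 3
a_2 = 1*3^2 = 9
...
= [1, 3, 9, 27, 81, 243, 729]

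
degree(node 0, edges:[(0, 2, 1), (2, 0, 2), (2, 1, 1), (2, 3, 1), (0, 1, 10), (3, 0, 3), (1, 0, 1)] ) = incident: (0,2), (2,0), (0,1), (3,0), (1,0)
= 5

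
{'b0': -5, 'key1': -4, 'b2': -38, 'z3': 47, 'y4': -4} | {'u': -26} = {'b0': -5, 'key1': -4, 'b2': -38, 'z3': 47, 'y4': -4, 'u': -26}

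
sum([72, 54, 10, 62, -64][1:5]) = slice → [54, 10, 62, -64]
54 + 10 + 62 + (-64)
= 62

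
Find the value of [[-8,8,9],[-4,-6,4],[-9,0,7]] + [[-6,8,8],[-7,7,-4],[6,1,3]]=[[-14, 16, 17], [-11, 1, 0], [-3, 1, 10]]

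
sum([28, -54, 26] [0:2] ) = -26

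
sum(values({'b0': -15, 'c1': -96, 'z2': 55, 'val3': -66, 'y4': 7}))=-115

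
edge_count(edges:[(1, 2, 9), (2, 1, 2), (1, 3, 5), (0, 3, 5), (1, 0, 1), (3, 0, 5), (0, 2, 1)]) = 7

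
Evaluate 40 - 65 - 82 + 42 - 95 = -160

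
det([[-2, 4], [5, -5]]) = -10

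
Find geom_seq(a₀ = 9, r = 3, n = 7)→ a_0 = 9*3^0 = 9
a_1 = 9*3^1 = 27
a_2 = 9*3^2 = 81
...
= [9, 27, 81, 243, 729, 2187, 6561]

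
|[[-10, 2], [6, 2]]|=(-10)*(2) - (2)*(6)
= -32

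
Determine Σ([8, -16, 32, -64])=8 + -16 + 32 + -64
= -40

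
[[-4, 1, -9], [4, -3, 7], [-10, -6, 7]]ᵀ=[[-4, 4, -10], [1, -3, -6], [-9, 7, 7]]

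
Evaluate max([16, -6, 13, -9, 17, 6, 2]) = 17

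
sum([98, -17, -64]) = 98 + (-17) + (-64)
= 17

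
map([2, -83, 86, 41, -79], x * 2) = 2*2=4, -83*2=-166, 86*2=172, 41*2=82, -79*2=-158
= [4, -166, 172, 82, -158]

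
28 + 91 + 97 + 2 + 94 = 312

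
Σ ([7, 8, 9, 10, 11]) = 7 + 8 + 9 + 10 + 11
= 45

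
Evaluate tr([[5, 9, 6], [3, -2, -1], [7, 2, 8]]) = diagonal: 5 + (-2) + 8
= 11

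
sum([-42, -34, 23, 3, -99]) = (-42) + (-34) + 23 + 3 + (-99)
= -149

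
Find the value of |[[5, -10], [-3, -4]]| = -50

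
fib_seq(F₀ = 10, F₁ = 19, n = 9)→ F_2 = F_1 + F_0 = 29
F_3 = F_2 + F_1 = 48
F_4 = F_3 + F_2 = 77
...
= [10, 19, 29, 48, 77, 125, 202, 327, 529]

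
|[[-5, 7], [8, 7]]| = (-5)*(7) - (7)*(8)
= -91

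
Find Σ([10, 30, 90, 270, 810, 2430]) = 3640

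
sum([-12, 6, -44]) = -50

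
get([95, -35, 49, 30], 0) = 95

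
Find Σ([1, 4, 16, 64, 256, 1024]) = 1 + 4 + 16 + 64 + 256 + 1024
= 1365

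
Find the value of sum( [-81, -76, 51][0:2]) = slice → [-81, -76]
(-81) + (-76)
= -157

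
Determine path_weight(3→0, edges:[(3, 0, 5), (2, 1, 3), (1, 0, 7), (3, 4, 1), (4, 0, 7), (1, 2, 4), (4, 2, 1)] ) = w(3→0)=5
= 5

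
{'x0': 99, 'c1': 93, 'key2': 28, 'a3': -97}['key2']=28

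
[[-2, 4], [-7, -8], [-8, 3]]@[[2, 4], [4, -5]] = [[12, -28], [-46, 12], [-4, -47]]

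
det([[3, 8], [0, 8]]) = (3)*(8) - (8)*(0)
= 24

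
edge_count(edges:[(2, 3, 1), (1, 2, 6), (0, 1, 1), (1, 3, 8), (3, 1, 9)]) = 5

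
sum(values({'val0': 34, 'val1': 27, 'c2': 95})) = 156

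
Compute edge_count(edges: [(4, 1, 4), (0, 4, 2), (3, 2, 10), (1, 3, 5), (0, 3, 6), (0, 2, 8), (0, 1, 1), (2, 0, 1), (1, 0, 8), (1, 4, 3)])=10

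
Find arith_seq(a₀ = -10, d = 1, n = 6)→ a_0 = -10 + 0*1 = -10
a_1 = -10 + 1*1 = -9
a_2 = -10 + 2*1 = -8
...
= [-10, -9, -8, -7, -6, -5]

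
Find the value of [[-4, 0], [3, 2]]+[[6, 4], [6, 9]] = [[2, 4], [9, 11]]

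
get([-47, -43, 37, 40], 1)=-43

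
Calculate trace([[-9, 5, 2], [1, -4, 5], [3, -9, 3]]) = diagonal: (-9) + (-4) + 3
= -10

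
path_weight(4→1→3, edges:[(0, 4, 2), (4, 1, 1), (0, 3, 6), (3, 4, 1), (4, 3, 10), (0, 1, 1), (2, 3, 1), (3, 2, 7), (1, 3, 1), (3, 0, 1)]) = 2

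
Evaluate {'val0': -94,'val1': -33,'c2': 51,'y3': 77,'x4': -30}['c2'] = 51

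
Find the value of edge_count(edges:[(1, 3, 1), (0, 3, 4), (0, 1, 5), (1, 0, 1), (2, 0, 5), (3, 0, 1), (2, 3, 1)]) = 7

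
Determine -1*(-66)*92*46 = 279312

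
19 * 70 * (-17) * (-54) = 1220940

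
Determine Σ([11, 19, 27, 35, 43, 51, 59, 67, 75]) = 11 + 19 + 27 + 35 + 43 + 51 + 59 + 67 + 75
= 387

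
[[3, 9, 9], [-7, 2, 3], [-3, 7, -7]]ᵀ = [[3, -7, -3], [9, 2, 7], [9, 3, -7]]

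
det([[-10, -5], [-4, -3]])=(-10)*(-3) - (-5)*(-4)
= 10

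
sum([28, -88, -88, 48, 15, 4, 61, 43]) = 28 + (-88) + (-88) + 48 + 15 + 4 + 61 + 43
= 23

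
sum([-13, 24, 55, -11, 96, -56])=95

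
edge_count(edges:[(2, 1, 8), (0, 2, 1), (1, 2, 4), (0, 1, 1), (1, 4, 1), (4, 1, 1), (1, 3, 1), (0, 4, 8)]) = 8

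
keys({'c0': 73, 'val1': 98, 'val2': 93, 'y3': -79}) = ['c0', 'val1', 'val2', 'y3']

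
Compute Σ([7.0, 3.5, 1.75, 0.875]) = 7.0 + 3.5 + 1.75 + 0.875
= 13.125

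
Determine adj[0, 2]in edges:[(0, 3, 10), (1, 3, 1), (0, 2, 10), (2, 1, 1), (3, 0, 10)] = 10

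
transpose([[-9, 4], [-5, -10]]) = [[-9, -5], [4, -10]]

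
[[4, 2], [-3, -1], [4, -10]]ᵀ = [[4, -3, 4], [2, -1, -10]]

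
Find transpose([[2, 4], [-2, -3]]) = [[2, -2], [4, -3]]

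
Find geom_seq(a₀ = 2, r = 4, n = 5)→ [2, 8, 32, 128, 512]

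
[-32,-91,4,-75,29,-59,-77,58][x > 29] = [58]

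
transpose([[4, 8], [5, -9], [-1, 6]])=[[4, 5, -1], [8, -9, 6]]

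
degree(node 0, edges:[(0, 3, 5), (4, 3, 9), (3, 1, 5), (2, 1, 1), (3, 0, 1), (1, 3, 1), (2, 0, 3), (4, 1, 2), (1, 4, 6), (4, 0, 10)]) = 4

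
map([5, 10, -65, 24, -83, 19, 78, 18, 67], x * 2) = [10, 20, -130, 48, -166, 38, 156, 36, 134]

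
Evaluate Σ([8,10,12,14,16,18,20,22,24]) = 144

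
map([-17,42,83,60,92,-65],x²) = [289, 1764, 6889, 3600, 8464, 4225]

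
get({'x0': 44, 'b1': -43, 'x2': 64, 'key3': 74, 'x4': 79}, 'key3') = 74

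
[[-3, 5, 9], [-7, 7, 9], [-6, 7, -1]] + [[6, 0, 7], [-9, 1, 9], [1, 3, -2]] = [[3, 5, 16], [-16, 8, 18], [-5, 10, -3]]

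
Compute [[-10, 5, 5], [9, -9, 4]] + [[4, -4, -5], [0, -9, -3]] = [[-6, 1, 0], [9, -18, 1]]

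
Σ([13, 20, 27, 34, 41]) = 13 + 20 + 27 + 34 + 41
= 135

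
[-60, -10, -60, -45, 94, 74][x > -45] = keep x where x > -45: -60✗, -10✓, -60✗, -45✗, 94✓, 74✓
= [-10, 94, 74]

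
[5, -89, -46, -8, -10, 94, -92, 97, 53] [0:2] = [5, -89]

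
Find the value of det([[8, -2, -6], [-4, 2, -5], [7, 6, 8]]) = 602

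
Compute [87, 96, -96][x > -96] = keep x where x > -96: 87✓, 96✓, -96✗
= [87, 96]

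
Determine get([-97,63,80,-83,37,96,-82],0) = -97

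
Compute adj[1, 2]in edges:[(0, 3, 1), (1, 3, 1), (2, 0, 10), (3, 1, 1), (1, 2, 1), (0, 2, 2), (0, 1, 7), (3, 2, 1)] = 1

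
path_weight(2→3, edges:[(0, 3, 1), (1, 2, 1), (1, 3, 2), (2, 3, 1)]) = 1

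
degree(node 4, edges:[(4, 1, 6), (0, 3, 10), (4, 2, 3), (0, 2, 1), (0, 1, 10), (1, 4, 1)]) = incident: (4,1), (4,2), (1,4)
= 3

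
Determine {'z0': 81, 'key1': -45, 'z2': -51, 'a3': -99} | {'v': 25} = {'z0': 81, 'key1': -45, 'z2': -51, 'a3': -99, 'v': 25}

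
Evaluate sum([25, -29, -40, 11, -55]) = 25 + (-29) + (-40) + 11 + (-55)
= -88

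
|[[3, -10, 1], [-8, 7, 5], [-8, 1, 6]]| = 79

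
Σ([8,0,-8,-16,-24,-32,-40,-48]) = -160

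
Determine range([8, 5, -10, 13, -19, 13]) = 32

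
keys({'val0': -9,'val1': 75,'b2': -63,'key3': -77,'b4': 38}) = ['val0', 'val1', 'b2', 'key3', 'b4']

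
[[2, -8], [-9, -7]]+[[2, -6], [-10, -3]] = [[4, -14], [-19, -10]]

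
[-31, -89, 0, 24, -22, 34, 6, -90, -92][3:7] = [24, -22, 34, 6]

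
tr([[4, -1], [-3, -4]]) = 0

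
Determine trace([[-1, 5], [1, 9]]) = diagonal: (-1) + 9
= 8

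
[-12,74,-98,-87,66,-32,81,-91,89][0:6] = [-12, 74, -98, -87, 66, -32]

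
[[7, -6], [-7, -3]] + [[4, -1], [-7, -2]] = [[11, -7], [-14, -5]]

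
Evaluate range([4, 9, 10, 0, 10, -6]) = 16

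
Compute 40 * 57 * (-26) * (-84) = 4979520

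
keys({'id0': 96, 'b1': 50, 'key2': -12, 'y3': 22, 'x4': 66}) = ['id0', 'b1', 'key2', 'y3', 'x4']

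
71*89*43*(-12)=-3260604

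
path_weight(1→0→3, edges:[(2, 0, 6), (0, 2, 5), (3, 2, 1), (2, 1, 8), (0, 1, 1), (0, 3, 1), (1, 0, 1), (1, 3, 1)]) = w(1→0)=1 + w(0→3)=1
= 2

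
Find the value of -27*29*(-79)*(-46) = -2845422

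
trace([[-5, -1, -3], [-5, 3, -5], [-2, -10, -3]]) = diagonal: (-5) + 3 + (-3)
= -5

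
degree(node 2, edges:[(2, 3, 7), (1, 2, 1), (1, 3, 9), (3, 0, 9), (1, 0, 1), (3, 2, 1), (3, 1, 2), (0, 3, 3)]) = incident: (2,3), (1,2), (3,2)
= 3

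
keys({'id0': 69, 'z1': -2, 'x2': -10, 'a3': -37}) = ['id0', 'z1', 'x2', 'a3']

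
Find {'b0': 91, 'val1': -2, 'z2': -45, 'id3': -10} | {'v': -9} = {'b0': 91, 'val1': -2, 'z2': -45, 'id3': -10, 'v': -9}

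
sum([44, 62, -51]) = 44 + 62 + (-51)
= 55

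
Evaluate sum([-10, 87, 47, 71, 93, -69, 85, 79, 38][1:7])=314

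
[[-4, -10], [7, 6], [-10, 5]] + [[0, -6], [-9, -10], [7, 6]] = [[-4, -16], [-2, -4], [-3, 11]]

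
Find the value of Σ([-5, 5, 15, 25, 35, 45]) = 120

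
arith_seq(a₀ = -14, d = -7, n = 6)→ [-14, -21, -28, -35, -42, -49]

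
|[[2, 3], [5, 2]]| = -11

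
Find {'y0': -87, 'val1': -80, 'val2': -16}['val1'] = -80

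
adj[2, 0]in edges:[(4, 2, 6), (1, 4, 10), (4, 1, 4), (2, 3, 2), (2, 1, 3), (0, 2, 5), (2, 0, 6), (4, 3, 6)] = 6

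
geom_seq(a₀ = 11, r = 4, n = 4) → a_0 = 11*4^0 = 11
a_1 = 11*4^1 = 44
a_2 = 11*4^2 = 176
...
= [11, 44, 176, 704]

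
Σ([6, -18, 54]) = 42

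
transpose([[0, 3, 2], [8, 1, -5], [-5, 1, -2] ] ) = [[0, 8, -5], [3, 1, 1], [2, -5, -2]]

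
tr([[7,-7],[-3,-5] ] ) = 2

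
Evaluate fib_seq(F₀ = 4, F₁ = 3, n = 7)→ F_2 = F_1 + F_0 = 7
F_3 = F_2 + F_1 = 10
F_4 = F_3 + F_2 = 17
...
= [4, 3, 7, 10, 17, 27, 44]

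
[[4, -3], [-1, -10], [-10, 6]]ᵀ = [[4, -1, -10], [-3, -10, 6]]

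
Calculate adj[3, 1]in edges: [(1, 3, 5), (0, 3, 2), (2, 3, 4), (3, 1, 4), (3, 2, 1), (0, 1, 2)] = 4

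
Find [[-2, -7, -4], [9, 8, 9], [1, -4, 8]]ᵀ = [[-2, 9, 1], [-7, 8, -4], [-4, 9, 8]]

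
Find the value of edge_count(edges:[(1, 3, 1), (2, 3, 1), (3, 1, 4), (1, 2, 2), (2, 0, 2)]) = 5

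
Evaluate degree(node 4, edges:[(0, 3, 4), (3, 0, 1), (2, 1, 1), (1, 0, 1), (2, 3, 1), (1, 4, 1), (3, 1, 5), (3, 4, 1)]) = incident: (1,4), (3,4)
= 2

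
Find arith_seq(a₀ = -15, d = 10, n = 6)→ [-15, -5, 5, 15, 25, 35]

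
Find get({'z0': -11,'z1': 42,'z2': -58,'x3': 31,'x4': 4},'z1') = 42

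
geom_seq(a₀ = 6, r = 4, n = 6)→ a_0 = 6*4^0 = 6
a_1 = 6*4^1 = 24
a_2 = 6*4^2 = 96
...
= [6, 24, 96, 384, 1536, 6144]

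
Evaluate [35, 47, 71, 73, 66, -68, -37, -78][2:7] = [71, 73, 66, -68, -37]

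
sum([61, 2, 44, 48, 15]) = 170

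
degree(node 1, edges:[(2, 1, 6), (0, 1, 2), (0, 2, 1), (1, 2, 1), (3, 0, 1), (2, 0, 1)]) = incident: (2,1), (0,1), (1,2)
= 3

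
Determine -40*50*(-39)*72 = 5616000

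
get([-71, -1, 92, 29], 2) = 92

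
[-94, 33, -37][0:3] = [-94, 33, -37]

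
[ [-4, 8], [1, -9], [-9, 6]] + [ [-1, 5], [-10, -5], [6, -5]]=[[-5, 13], [-9, -14], [-3, 1]]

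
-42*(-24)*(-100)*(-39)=3931200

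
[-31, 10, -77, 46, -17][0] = -31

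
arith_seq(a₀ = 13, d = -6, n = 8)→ [13, 7, 1, -5, -11, -17, -23, -29]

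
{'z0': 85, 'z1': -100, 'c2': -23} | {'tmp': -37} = {'z0': 85, 'z1': -100, 'c2': -23, 'tmp': -37}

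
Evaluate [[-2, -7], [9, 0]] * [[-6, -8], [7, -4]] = [[-37, 44], [-54, -72]]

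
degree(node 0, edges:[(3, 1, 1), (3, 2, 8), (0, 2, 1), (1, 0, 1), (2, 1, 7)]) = incident: (0,2), (1,0)
= 2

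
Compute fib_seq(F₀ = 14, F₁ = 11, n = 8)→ F_2 = F_1 + F_0 = 25
F_3 = F_2 + F_1 = 36
F_4 = F_3 + F_2 = 61
...
= [14, 11, 25, 36, 61, 97, 158, 255]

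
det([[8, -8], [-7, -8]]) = (8)*(-8) - (-8)*(-7)
= -120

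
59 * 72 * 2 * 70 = 594720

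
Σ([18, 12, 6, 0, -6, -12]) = 18 + 12 + 6 + 0 + (-6) + (-12)
= 18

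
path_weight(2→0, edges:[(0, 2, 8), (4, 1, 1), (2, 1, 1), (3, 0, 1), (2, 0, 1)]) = 1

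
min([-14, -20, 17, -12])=-20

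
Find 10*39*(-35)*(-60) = 819000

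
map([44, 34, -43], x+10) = [54, 44, -33]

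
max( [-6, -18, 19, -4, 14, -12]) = 19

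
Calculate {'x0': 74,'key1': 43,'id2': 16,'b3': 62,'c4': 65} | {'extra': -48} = {'x0': 74, 'key1': 43, 'id2': 16, 'b3': 62, 'c4': 65, 'extra': -48}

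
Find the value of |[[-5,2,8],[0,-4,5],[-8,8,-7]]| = (1)*(-5)*det([[-4, 5], [8, -7]]) + (-1)*(2)*det([[0, 5], [-8, -7]]) + (1)*(8)*det([[0, -4], [-8, 8]])
= 60 + -80 + -256
= -276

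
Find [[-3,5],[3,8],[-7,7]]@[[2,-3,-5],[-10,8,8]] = [[-56, 49, 55], [-74, 55, 49], [-84, 77, 91]]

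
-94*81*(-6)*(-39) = -1781676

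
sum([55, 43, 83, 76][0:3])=181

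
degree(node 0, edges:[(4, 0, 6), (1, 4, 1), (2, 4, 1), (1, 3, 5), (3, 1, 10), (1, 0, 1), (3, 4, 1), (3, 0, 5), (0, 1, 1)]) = 4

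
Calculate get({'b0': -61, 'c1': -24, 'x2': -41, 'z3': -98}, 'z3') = -98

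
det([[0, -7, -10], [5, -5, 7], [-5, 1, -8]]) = (1)*(0)*det([[-5, 7], [1, -8]]) + (-1)*(-7)*det([[5, 7], [-5, -8]]) + (1)*(-10)*det([[5, -5], [-5, 1]])
= 0 + -35 + 200
= 165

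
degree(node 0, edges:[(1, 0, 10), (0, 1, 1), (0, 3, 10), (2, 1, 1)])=3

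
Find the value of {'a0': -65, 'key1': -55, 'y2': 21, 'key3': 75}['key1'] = -55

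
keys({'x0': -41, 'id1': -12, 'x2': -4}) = ['x0', 'id1', 'x2']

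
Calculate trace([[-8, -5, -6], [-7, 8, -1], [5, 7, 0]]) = diagonal: (-8) + 8 + 0
= 0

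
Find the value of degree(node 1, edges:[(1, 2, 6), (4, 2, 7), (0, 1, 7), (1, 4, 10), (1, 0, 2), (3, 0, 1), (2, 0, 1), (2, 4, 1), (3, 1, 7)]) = 5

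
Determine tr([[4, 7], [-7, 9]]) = diagonal: 4 + 9
= 13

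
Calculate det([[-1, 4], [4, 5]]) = -21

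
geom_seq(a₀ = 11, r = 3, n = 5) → a_0 = 11*3^0 = 11
a_1 = 11*3^1 = 33
a_2 = 11*3^2 = 99
...
= [11, 33, 99, 297, 891]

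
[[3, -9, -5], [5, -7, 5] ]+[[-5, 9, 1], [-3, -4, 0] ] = [[-2, 0, -4], [2, -11, 5]]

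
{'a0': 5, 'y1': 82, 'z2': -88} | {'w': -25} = {'a0': 5, 'y1': 82, 'z2': -88, 'w': -25}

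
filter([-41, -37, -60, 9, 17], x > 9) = keep x where x > 9: -41✗, -37✗, -60✗, 9✗, 17✓
= [17]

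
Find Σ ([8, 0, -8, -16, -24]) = 8 + 0 + (-8) + (-16) + (-24)
= -40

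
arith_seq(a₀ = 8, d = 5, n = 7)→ [8, 13, 18, 23, 28, 33, 38]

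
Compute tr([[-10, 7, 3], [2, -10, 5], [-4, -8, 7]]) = diagonal: (-10) + (-10) + 7
= -13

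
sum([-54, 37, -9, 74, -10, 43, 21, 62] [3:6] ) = slice → [74, -10, 43]
74 + (-10) + 43
= 107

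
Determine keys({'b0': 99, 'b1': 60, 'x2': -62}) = ['b0', 'b1', 'x2']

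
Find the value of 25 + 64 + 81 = 170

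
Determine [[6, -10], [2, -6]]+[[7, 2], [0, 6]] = [[13, -8], [2, 0]]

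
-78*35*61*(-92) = 15320760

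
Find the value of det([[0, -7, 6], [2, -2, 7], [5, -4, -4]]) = (1)*(0)*det([[-2, 7], [-4, -4]]) + (-1)*(-7)*det([[2, 7], [5, -4]]) + (1)*(6)*det([[2, -2], [5, -4]])
= 0 + -301 + 12
= -289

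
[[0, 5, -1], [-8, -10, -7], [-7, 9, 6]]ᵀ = [[0, -8, -7], [5, -10, 9], [-1, -7, 6]]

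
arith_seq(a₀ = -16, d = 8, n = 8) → [-16, -8, 0, 8, 16, 24, 32, 40]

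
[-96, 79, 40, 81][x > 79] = [81]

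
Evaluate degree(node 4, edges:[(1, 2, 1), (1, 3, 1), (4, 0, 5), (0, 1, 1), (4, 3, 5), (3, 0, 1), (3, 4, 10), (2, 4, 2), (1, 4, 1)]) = 5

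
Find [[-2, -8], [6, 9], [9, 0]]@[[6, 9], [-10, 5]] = [[68, -58], [-54, 99], [54, 81]]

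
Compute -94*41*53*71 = -14502602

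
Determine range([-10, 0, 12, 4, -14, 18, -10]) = 32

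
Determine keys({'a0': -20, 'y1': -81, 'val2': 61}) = ['a0', 'y1', 'val2']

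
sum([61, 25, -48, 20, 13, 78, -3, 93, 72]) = 61 + 25 + (-48) + 20 + 13 + 78 + (-3) + 93 + 72
= 311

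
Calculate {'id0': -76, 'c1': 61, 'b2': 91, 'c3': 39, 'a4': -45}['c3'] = 39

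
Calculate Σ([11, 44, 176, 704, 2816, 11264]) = 15015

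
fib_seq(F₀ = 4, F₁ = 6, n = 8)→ [4, 6, 10, 16, 26, 42, 68, 110]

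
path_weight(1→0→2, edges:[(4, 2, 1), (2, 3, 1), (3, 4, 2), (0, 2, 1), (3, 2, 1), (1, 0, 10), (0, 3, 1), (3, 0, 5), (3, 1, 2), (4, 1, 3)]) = 11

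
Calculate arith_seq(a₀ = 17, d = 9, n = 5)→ a_0 = 17 + 0*9 = 17
a_1 = 17 + 1*9 = 26
a_2 = 17 + 2*9 = 35
...
= [17, 26, 35, 44, 53]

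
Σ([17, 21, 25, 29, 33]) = 17 + 21 + 25 + 29 + 33
= 125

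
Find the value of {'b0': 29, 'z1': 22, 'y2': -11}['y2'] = -11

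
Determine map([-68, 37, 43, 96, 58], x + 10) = [-58, 47, 53, 106, 68]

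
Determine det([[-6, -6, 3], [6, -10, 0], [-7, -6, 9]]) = (1)*(-6)*det([[-10, 0], [-6, 9]]) + (-1)*(-6)*det([[6, 0], [-7, 9]]) + (1)*(3)*det([[6, -10], [-7, -6]])
= 540 + 324 + -318
= 546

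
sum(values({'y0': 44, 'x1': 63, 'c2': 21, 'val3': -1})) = 44 + 63 + 21 + (-1)
= 127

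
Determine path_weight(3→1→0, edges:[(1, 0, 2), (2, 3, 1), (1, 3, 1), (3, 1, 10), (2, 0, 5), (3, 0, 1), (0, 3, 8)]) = 12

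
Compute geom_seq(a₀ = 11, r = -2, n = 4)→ a_0 = 11*(-2)^0 = 11
a_1 = 11*(-2)^1 = -22
a_2 = 11*(-2)^2 = 44
...
= [11, -22, 44, -88]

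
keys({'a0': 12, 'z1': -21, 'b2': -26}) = ['a0', 'z1', 'b2']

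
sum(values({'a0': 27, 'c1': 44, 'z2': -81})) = 27 + 44 + (-81)
= -10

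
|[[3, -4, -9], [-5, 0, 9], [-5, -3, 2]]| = 86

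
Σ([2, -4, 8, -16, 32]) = 2 + -4 + 8 + -16 + 32
= 22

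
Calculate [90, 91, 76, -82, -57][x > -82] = keep x where x > -82: 90✓, 91✓, 76✓, -82✗, -57✓
= [90, 91, 76, -57]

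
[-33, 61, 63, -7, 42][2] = 63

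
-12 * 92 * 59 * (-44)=2865984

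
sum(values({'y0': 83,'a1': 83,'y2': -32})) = 83 + 83 + (-32)
= 134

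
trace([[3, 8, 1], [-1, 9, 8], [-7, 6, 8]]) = 20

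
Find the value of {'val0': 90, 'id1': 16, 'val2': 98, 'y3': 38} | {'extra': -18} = {'val0': 90, 'id1': 16, 'val2': 98, 'y3': 38, 'extra': -18}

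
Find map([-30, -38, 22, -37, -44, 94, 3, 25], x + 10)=-30+10=-20, -38+10=-28, 22+10=32, -37+10=-27, -44+10=-34, 94+10=104, 3+10=13, 25+10=35
= [-20, -28, 32, -27, -34, 104, 13, 35]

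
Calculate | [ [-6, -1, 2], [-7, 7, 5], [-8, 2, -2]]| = 282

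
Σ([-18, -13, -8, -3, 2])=-40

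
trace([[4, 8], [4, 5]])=diagonal: 4 + 5
= 9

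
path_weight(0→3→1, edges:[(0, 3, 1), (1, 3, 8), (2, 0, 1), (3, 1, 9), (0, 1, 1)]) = w(0→3)=1 + w(3→1)=9
= 10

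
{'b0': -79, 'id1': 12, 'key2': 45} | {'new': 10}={'b0': -79, 'id1': 12, 'key2': 45, 'new': 10}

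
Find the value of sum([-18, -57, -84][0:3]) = slice → [-18, -57, -84]
(-18) + (-57) + (-84)
= -159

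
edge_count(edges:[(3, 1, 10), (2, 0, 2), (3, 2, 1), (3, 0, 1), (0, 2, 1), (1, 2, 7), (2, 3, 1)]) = 7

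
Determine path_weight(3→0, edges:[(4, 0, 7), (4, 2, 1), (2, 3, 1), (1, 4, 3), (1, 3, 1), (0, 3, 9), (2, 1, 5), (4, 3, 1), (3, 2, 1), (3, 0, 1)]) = w(3→0)=1
= 1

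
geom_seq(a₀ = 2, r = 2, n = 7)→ a_0 = 2*2^0 = 2
a_1 = 2*2^1 = 4
a_2 = 2*2^2 = 8
...
= [2, 4, 8, 16, 32, 64, 128]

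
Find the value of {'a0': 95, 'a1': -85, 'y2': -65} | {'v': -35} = {'a0': 95, 'a1': -85, 'y2': -65, 'v': -35}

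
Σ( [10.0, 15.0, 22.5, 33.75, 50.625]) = 10.0 + 15.0 + 22.5 + 33.75 + 50.625
= 131.875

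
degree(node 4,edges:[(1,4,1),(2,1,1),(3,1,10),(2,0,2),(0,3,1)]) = incident: (1,4)
= 1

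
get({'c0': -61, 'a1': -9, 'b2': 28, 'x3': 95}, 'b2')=28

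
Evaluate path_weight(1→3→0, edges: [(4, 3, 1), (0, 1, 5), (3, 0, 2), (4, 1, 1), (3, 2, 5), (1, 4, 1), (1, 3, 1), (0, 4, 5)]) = 3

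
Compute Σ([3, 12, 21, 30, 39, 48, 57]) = 3 + 12 + 21 + 30 + 39 + 48 + 57
= 210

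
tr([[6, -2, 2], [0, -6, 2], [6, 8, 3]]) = 3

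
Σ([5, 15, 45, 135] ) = 200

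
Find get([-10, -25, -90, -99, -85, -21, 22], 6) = 22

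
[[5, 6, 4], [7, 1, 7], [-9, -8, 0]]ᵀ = [[5, 7, -9], [6, 1, -8], [4, 7, 0]]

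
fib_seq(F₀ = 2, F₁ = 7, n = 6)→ F_2 = F_1 + F_0 = 9
F_3 = F_2 + F_1 = 16
F_4 = F_3 + F_2 = 25
...
= [2, 7, 9, 16, 25, 41]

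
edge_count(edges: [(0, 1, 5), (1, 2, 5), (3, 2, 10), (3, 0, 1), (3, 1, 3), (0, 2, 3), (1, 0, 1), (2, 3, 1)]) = 8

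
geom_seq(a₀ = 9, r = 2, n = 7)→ [9, 18, 36, 72, 144, 288, 576]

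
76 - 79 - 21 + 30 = 6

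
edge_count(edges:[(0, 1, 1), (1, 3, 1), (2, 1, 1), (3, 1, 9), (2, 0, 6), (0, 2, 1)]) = 6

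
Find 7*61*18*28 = 215208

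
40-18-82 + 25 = -35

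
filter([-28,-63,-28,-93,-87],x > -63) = [-28, -28]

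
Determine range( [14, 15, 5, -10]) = 25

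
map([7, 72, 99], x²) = [49, 5184, 9801]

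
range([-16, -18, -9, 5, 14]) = 32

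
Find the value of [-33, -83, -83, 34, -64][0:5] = [-33, -83, -83, 34, -64]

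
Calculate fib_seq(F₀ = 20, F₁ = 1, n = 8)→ [20, 1, 21, 22, 43, 65, 108, 173]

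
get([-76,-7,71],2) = 71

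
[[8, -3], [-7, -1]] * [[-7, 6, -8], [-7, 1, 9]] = [[-35, 45, -91], [56, -43, 47]]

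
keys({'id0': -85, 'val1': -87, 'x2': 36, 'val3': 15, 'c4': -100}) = ['id0', 'val1', 'x2', 'val3', 'c4']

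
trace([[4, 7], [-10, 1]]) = diagonal: 4 + 1
= 5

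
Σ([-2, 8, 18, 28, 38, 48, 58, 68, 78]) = 342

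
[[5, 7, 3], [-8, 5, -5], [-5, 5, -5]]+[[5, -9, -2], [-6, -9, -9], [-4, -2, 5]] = [[10, -2, 1], [-14, -4, -14], [-9, 3, 0]]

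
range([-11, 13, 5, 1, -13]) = 26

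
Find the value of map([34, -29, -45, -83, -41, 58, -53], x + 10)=[44, -19, -35, -73, -31, 68, -43]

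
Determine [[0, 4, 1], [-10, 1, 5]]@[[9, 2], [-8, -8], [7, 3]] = [[-25, -29], [-63, -13]]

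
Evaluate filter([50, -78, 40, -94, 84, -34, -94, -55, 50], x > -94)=[50, -78, 40, 84, -34, -55, 50]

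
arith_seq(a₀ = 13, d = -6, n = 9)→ [13, 7, 1, -5, -11, -17, -23, -29, -35]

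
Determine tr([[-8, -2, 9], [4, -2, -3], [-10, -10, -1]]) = diagonal: (-8) + (-2) + (-1)
= -11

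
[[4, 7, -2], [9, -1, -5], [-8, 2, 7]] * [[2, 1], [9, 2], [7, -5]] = C[0][0] = (4)*(2) + (7)*(9) + (-2)*(7) = 57
C[0][1] = (4)*(1) + (7)*(2) + (-2)*(-5) = 28
C[1][0] = (9)*(2) + (-1)*(9) + (-5)*(7) = -26
C[1][1] = (9)*(1) + (-1)*(2) + (-5)*(-5) = 32
C[2][0] = (-8)*(2) + (2)*(9) + (7)*(7) = 51
C[2][1] = (-8)*(1) + (2)*(2) + (7)*(-5) = -39
= [[57, 28], [-26, 32], [51, -39]]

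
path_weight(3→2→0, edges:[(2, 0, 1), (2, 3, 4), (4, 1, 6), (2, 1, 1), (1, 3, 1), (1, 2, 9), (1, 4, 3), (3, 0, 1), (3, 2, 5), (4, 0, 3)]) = 6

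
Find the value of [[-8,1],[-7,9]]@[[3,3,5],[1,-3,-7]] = C[0][0] = (-8)*(3) + (1)*(1) = -23
C[0][1] = (-8)*(3) + (1)*(-3) = -27
C[0][2] = (-8)*(5) + (1)*(-7) = -47
C[1][0] = (-7)*(3) + (9)*(1) = -12
C[1][1] = (-7)*(3) + (9)*(-3) = -48
C[1][2] = (-7)*(5) + (9)*(-7) = -98
= [[-23, -27, -47], [-12, -48, -98]]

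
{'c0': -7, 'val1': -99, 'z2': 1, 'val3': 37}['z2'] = 1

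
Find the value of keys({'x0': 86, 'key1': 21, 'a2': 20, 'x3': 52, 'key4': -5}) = ['x0', 'key1', 'a2', 'x3', 'key4']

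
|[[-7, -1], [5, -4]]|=(-7)*(-4) - (-1)*(5)
= 33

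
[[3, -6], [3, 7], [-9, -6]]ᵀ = [[3, 3, -9], [-6, 7, -6]]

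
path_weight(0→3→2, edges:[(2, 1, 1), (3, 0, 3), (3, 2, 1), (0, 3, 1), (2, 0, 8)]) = w(0→3)=1 + w(3→2)=1
= 2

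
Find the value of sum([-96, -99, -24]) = -219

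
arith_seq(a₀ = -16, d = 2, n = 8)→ [-16, -14, -12, -10, -8, -6, -4, -2]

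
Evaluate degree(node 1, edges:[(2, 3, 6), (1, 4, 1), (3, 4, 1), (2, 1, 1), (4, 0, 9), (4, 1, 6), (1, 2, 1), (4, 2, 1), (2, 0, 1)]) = incident: (1,4), (2,1), (4,1), (1,2)
= 4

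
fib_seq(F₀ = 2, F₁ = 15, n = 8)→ F_2 = F_1 + F_0 = 17
F_3 = F_2 + F_1 = 32
F_4 = F_3 + F_2 = 49
...
= [2, 15, 17, 32, 49, 81, 130, 211]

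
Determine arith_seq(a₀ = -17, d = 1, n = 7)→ a_0 = -17 + 0*1 = -17
a_1 = -17 + 1*1 = -16
a_2 = -17 + 2*1 = -15
...
= [-17, -16, -15, -14, -13, -12, -11]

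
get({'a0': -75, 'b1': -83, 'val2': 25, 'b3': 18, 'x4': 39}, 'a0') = -75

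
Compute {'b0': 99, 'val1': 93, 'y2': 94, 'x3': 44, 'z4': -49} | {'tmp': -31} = {'b0': 99, 'val1': 93, 'y2': 94, 'x3': 44, 'z4': -49, 'tmp': -31}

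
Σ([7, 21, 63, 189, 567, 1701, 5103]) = 7651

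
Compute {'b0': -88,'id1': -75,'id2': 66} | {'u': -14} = {'b0': -88, 'id1': -75, 'id2': 66, 'u': -14}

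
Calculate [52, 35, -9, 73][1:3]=[35, -9]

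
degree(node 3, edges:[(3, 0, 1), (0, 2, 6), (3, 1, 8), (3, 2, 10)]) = incident: (3,0), (3,1), (3,2)
= 3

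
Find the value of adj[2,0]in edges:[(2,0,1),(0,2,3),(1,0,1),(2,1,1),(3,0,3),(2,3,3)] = 1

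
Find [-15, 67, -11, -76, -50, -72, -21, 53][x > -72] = keep x where x > -72: -15✓, 67✓, -11✓, -76✗, -50✓, -72✗, -21✓, 53✓
= [-15, 67, -11, -50, -21, 53]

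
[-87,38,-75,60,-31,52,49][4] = -31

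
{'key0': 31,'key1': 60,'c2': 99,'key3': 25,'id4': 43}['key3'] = 25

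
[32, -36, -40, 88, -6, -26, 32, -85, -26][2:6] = [-40, 88, -6, -26]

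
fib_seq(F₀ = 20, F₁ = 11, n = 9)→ F_2 = F_1 + F_0 = 31
F_3 = F_2 + F_1 = 42
F_4 = F_3 + F_2 = 73
...
= [20, 11, 31, 42, 73, 115, 188, 303, 491]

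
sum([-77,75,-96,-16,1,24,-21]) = (-77) + 75 + (-96) + (-16) + 1 + 24 + (-21)
= -110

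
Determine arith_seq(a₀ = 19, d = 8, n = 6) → [19, 27, 35, 43, 51, 59]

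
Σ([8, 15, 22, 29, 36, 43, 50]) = 8 + 15 + 22 + 29 + 36 + 43 + 50
= 203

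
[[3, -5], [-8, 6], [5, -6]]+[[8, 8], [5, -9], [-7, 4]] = [[11, 3], [-3, -3], [-2, -2]]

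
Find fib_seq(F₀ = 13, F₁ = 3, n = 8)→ F_2 = F_1 + F_0 = 16
F_3 = F_2 + F_1 = 19
F_4 = F_3 + F_2 = 35
...
= [13, 3, 16, 19, 35, 54, 89, 143]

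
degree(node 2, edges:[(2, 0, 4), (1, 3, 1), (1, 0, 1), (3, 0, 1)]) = incident: (2,0)
= 1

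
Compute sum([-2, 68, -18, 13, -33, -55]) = (-2) + 68 + (-18) + 13 + (-33) + (-55)
= -27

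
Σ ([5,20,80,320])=425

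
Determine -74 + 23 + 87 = 36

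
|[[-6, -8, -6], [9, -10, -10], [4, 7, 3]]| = -322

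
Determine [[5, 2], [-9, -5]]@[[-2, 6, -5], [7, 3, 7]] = [[4, 36, -11], [-17, -69, 10]]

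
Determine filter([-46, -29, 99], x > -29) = keep x where x > -29: -46✗, -29✗, 99✓
= [99]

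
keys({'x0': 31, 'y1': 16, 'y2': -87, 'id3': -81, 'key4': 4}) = ['x0', 'y1', 'y2', 'id3', 'key4']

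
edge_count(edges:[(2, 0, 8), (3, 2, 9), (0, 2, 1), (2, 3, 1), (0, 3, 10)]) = 5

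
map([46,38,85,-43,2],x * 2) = [92, 76, 170, -86, 4]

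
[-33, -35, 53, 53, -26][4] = -26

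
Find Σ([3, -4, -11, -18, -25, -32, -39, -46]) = 3 + (-4) + (-11) + (-18) + (-25) + (-32) + (-39) + (-46)
= -172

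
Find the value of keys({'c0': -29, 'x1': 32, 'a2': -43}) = ['c0', 'x1', 'a2']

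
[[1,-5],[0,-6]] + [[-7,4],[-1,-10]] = [[-6, -1], [-1, -16]]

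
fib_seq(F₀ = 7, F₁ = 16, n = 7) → [7, 16, 23, 39, 62, 101, 163]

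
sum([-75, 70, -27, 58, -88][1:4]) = slice → [70, -27, 58]
70 + (-27) + 58
= 101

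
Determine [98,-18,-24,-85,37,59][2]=-24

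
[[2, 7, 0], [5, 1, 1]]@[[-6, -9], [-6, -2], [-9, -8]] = [[-54, -32], [-45, -55]]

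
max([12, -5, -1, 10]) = 12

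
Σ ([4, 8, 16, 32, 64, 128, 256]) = 508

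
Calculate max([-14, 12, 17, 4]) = 17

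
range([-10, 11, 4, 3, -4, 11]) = 21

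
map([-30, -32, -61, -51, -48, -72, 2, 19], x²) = [900, 1024, 3721, 2601, 2304, 5184, 4, 361]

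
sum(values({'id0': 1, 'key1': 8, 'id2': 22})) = 1 + 8 + 22
= 31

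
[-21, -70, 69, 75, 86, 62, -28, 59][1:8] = [-70, 69, 75, 86, 62, -28, 59]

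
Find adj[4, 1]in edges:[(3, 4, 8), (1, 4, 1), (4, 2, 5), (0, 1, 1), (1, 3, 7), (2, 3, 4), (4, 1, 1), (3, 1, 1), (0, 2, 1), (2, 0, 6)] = 1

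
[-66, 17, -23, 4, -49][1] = 17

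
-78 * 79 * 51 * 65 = -20427030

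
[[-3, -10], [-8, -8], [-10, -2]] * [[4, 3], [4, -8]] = [[-52, 71], [-64, 40], [-48, -14]]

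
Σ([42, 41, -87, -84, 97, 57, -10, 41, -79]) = 18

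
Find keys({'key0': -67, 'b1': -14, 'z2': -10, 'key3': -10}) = ['key0', 'b1', 'z2', 'key3']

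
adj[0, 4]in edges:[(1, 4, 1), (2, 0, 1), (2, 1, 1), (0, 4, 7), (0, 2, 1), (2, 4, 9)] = 7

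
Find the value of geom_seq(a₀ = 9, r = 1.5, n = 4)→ a_0 = 9*1.5^0 = 9.0
a_1 = 9*1.5^1 = 13.5
a_2 = 9*1.5^2 = 20.25
...
= [9.0, 13.5, 20.25, 30.375]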